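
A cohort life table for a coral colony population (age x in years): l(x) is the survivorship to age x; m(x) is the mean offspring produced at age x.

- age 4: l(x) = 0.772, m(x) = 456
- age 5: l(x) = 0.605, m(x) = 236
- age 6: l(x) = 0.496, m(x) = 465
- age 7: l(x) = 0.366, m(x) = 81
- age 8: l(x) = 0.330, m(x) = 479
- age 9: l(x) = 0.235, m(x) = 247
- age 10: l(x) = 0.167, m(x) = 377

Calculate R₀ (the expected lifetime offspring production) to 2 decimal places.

R₀ = Σ l(x) m(x):
  age 4: 0.772 × 456 = 352.0320
  age 5: 0.605 × 236 = 142.7800
  age 6: 0.496 × 465 = 230.6400
  age 7: 0.366 × 81 = 29.6460
  age 8: 0.330 × 479 = 158.0700
  age 9: 0.235 × 247 = 58.0450
  age 10: 0.167 × 377 = 62.9590
R₀ = 352.0320 + 142.7800 + 230.6400 + 29.6460 + 158.0700 + 58.0450 + 62.9590 = 1034.1720

1034.17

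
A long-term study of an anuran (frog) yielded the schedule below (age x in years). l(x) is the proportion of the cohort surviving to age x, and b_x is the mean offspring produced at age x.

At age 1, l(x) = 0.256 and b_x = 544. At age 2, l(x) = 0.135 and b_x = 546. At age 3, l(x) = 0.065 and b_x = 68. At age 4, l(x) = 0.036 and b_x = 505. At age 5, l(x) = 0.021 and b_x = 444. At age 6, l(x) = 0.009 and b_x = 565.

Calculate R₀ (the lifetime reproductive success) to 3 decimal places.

R₀ = Σ l(x) b_x:
  age 1: 0.256 × 544 = 139.2640
  age 2: 0.135 × 546 = 73.7100
  age 3: 0.065 × 68 = 4.4200
  age 4: 0.036 × 505 = 18.1800
  age 5: 0.021 × 444 = 9.3240
  age 6: 0.009 × 565 = 5.0850
R₀ = 139.2640 + 73.7100 + 4.4200 + 18.1800 + 9.3240 + 5.0850 = 249.9830

249.983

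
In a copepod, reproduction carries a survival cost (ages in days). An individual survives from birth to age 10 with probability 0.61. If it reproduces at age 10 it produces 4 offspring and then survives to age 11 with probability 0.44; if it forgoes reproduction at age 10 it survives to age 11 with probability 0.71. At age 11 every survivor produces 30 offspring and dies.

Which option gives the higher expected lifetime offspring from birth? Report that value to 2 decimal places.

12.99

breed at age 10: R₀ = 0.61 × (4 + 0.44 × 30) = 0.61 × 17.2000 = 10.4920
delay to age 11: R₀ = 0.61 × (0.71 × 30) = 0.61 × 21.3000 = 12.9930
Higher: delay to age 11 (12.9930).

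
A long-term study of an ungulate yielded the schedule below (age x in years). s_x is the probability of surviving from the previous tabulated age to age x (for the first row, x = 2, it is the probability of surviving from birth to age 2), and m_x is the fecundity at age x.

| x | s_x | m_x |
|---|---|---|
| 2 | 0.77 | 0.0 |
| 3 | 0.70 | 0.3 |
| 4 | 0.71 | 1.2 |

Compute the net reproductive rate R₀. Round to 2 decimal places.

0.62

Survivorship from birth: l_x = s_2·s_3·…·s_x.
  l_2 = 0.77000
  l_3 = 0.53900
  l_4 = 0.38269
R₀ = Σ l_x m_x:
  age 2: 0.77000 × 0.0 = 0.0000
  age 3: 0.53900 × 0.3 = 0.1617
  age 4: 0.38269 × 1.2 = 0.4592
R₀ = 0.0000 + 0.1617 + 0.4592 = 0.6209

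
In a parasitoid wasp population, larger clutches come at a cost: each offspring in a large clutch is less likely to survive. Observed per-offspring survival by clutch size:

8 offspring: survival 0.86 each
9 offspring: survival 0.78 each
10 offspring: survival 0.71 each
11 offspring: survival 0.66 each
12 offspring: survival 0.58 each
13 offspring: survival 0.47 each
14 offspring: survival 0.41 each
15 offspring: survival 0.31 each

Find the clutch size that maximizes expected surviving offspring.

11

Expected surviving offspring = c × s(c):
  c=8: 8 × 0.86 = 6.880
  c=9: 9 × 0.78 = 7.020
  c=10: 10 × 0.71 = 7.100
  c=11: 11 × 0.66 = 7.260
  c=12: 12 × 0.58 = 6.960
  c=13: 13 × 0.47 = 6.110
  c=14: 14 × 0.41 = 5.740
  c=15: 15 × 0.31 = 4.650
Maximum at c = 11 (7.260 surviving offspring).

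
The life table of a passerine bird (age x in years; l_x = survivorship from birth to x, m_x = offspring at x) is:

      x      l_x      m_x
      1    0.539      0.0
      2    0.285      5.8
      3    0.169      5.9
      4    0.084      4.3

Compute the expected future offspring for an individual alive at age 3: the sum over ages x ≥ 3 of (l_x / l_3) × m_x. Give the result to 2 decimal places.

8.04

l_3 = 0.169. Conditional survival from age 3 to x is l_x / l_3.
  x=3: (0.169/0.169) × 5.9 = 5.9000
  x=4: (0.084/0.169) × 4.3 = 2.1373
Sum = 5.9000 + 2.1373 = 8.0373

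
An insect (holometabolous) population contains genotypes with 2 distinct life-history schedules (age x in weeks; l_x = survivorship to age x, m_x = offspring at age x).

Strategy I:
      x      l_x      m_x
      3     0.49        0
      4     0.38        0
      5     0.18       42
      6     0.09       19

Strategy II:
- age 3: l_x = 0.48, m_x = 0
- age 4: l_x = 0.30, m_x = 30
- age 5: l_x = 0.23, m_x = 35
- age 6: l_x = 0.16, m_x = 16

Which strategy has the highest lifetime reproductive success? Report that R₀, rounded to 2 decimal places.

Strategy I: R₀ = 0.49×0 + 0.38×0 + 0.18×42 + 0.09×19 = 9.2700
Strategy II: R₀ = 0.48×0 + 0.30×30 + 0.23×35 + 0.16×16 = 19.6100
Highest R₀: strategy II with 19.6100.

19.61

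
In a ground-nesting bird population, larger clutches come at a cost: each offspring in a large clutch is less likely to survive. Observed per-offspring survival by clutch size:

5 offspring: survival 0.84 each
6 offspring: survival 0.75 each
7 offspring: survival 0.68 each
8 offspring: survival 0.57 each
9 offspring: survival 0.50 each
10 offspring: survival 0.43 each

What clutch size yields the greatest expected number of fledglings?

7

Expected fledglings = c × s(c):
  c=5: 5 × 0.84 = 4.200
  c=6: 6 × 0.75 = 4.500
  c=7: 7 × 0.68 = 4.760
  c=8: 8 × 0.57 = 4.560
  c=9: 9 × 0.50 = 4.500
  c=10: 10 × 0.43 = 4.300
Maximum at c = 7 (4.760 fledglings).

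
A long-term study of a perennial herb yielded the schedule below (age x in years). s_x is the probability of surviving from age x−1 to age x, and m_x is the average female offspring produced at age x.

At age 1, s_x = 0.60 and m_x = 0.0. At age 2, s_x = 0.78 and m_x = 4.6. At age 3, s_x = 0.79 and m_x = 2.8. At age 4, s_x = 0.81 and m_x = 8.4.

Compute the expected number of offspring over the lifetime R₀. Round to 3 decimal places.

Survivorship from birth: l_x = s_1·s_2·…·s_x.
  l_1 = 0.60000
  l_2 = 0.46800
  l_3 = 0.36972
  l_4 = 0.29947
R₀ = Σ l_x m_x:
  age 1: 0.60000 × 0.0 = 0.0000
  age 2: 0.46800 × 4.6 = 2.1528
  age 3: 0.36972 × 2.8 = 1.0352
  age 4: 0.29947 × 8.4 = 2.5155
R₀ = 0.0000 + 2.1528 + 1.0352 + 2.5155 = 5.7036

5.704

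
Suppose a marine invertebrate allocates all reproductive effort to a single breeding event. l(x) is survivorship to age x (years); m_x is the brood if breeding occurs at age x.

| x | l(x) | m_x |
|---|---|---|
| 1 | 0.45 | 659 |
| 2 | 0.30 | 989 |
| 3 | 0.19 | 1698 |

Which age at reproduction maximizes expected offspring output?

3

Expected offspring if breeding at age x = l(x) × m_x:
  age 1: 0.45 × 659 = 296.550
  age 2: 0.30 × 989 = 296.700
  age 3: 0.19 × 1698 = 322.620
Maximum at age 3 (322.620).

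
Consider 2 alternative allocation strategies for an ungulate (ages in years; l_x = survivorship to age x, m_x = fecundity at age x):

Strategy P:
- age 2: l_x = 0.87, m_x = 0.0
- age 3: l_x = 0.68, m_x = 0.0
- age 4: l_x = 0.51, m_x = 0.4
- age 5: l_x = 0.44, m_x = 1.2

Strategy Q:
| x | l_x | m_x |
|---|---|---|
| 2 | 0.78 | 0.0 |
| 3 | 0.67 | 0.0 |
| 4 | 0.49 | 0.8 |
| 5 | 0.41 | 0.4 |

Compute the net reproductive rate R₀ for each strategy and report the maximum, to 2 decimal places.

0.73

Strategy P: R₀ = 0.87×0.0 + 0.68×0.0 + 0.51×0.4 + 0.44×1.2 = 0.7320
Strategy Q: R₀ = 0.78×0.0 + 0.67×0.0 + 0.49×0.8 + 0.41×0.4 = 0.5560
Highest R₀: strategy P with 0.7320.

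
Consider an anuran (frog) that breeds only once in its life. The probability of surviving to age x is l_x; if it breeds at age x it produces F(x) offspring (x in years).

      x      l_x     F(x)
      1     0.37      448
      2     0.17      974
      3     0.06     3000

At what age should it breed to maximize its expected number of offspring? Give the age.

3

Expected offspring if breeding at age x = l_x × F(x):
  age 1: 0.37 × 448 = 165.760
  age 2: 0.17 × 974 = 165.580
  age 3: 0.06 × 3000 = 180.000
Maximum at age 3 (180.000).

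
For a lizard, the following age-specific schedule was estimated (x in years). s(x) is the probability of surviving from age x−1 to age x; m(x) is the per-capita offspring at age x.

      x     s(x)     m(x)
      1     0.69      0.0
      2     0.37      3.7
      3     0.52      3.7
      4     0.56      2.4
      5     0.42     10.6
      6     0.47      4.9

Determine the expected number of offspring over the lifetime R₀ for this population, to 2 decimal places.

2.02

Survivorship from birth: l_x = s_1·s_2·…·s_x.
  l_1 = 0.69000
  l_2 = 0.25530
  l_3 = 0.13276
  l_4 = 0.07434
  l_5 = 0.03122
  l_6 = 0.01468
R₀ = Σ l_x m(x):
  age 1: 0.69000 × 0.0 = 0.0000
  age 2: 0.25530 × 3.7 = 0.9446
  age 3: 0.13276 × 3.7 = 0.4912
  age 4: 0.07434 × 2.4 = 0.1784
  age 5: 0.03122 × 10.6 = 0.3309
  age 6: 0.01468 × 4.9 = 0.0719
R₀ = 0.0000 + 0.9446 + 0.4912 + 0.1784 + 0.3309 + 0.0719 = 2.0171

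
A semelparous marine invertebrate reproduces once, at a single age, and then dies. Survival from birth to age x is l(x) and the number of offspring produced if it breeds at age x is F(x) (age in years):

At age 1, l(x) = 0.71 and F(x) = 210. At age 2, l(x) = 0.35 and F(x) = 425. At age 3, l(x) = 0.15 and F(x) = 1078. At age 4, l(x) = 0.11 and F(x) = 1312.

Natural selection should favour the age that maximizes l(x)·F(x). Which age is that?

3

Expected offspring if breeding at age x = l(x) × F(x):
  age 1: 0.71 × 210 = 149.100
  age 2: 0.35 × 425 = 148.750
  age 3: 0.15 × 1078 = 161.700
  age 4: 0.11 × 1312 = 144.320
Maximum at age 3 (161.700).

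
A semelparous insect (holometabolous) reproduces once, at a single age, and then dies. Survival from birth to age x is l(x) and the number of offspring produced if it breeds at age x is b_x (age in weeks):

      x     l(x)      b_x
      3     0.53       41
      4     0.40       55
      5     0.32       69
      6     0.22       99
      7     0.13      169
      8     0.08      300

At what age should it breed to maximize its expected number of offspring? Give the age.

Expected offspring if breeding at age x = l(x) × b_x:
  age 3: 0.53 × 41 = 21.730
  age 4: 0.40 × 55 = 22.000
  age 5: 0.32 × 69 = 22.080
  age 6: 0.22 × 99 = 21.780
  age 7: 0.13 × 169 = 21.970
  age 8: 0.08 × 300 = 24.000
Maximum at age 8 (24.000).

8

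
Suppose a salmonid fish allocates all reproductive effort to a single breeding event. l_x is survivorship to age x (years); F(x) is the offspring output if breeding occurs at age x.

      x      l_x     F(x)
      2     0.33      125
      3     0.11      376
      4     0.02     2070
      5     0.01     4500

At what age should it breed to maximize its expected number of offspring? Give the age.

Expected offspring if breeding at age x = l_x × F(x):
  age 2: 0.33 × 125 = 41.250
  age 3: 0.11 × 376 = 41.360
  age 4: 0.02 × 2070 = 41.400
  age 5: 0.01 × 4500 = 45.000
Maximum at age 5 (45.000).

5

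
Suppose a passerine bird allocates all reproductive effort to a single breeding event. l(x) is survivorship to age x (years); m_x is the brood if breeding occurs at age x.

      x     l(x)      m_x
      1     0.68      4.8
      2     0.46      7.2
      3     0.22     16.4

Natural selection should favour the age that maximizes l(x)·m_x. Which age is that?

Expected offspring if breeding at age x = l(x) × m_x:
  age 1: 0.68 × 4.8 = 3.264
  age 2: 0.46 × 7.2 = 3.312
  age 3: 0.22 × 16.4 = 3.608
Maximum at age 3 (3.608).

3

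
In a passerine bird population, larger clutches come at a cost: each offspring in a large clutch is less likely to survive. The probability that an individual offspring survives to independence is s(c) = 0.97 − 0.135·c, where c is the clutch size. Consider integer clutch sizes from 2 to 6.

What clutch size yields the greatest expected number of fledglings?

4

Expected fledglings = c × s(c):
  c=2: 2 × 0.700 = 1.400
  c=3: 3 × 0.565 = 1.695
  c=4: 4 × 0.430 = 1.720
  c=5: 5 × 0.295 = 1.475
  c=6: 6 × 0.160 = 0.960
Maximum at c = 4 (1.720 fledglings).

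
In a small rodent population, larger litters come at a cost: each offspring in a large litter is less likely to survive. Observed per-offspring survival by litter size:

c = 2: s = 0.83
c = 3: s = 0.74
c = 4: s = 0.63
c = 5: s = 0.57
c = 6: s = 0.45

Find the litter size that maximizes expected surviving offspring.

5

Expected surviving offspring = c × s(c):
  c=2: 2 × 0.83 = 1.660
  c=3: 3 × 0.74 = 2.220
  c=4: 4 × 0.63 = 2.520
  c=5: 5 × 0.57 = 2.850
  c=6: 6 × 0.45 = 2.700
Maximum at c = 5 (2.850 surviving offspring).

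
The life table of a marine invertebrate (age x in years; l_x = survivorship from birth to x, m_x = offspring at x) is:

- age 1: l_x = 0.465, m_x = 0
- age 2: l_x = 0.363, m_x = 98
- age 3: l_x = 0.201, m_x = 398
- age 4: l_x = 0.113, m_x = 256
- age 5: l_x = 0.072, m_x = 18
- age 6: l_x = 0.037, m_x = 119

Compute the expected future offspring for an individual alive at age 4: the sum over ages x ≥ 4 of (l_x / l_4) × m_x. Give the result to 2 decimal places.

l_4 = 0.113. Conditional survival from age 4 to x is l_x / l_4.
  x=4: (0.113/0.113) × 256 = 256.0000
  x=5: (0.072/0.113) × 18 = 11.4690
  x=6: (0.037/0.113) × 119 = 38.9646
Sum = 256.0000 + 11.4690 + 38.9646 = 306.4336

306.43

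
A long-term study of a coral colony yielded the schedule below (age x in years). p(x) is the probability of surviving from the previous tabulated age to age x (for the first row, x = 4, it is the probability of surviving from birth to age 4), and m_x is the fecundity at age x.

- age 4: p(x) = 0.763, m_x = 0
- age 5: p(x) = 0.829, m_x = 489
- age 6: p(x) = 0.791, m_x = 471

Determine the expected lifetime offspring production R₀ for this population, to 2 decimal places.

544.96

Survivorship from birth: l_x = p_4·p_5·…·p_x.
  l_4 = 0.76300
  l_5 = 0.63253
  l_6 = 0.50033
R₀ = Σ l_x m_x:
  age 4: 0.76300 × 0 = 0.0000
  age 5: 0.63253 × 489 = 309.3072
  age 6: 0.50033 × 471 = 235.6554
R₀ = 0.0000 + 309.3072 + 235.6554 = 544.9626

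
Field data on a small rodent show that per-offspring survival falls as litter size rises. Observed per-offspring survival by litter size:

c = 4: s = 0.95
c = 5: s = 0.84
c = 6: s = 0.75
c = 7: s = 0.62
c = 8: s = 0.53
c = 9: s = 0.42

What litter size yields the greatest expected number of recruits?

Expected recruits = c × s(c):
  c=4: 4 × 0.95 = 3.800
  c=5: 5 × 0.84 = 4.200
  c=6: 6 × 0.75 = 4.500
  c=7: 7 × 0.62 = 4.340
  c=8: 8 × 0.53 = 4.240
  c=9: 9 × 0.42 = 3.780
Maximum at c = 6 (4.500 recruits).

6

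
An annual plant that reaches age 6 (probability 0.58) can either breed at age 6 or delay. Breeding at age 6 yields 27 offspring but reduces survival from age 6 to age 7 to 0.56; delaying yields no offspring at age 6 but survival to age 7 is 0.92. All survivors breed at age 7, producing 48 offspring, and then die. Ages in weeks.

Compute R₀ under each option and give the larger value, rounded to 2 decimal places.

breed at age 6: R₀ = 0.58 × (27 + 0.56 × 48) = 0.58 × 53.8800 = 31.2504
delay to age 7: R₀ = 0.58 × (0.92 × 48) = 0.58 × 44.1600 = 25.6128
Higher: breed at age 6 (31.2504).

31.25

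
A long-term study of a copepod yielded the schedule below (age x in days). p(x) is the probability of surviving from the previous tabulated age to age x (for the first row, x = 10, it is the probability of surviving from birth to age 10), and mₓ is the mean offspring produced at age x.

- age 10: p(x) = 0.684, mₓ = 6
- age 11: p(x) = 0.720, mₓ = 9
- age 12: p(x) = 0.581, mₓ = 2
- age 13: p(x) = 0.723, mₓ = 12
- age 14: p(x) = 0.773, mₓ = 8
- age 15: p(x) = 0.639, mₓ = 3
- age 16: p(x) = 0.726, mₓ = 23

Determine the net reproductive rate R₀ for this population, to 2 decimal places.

Survivorship from birth: l_x = p_10·p_11·…·p_x.
  l_10 = 0.68400
  l_11 = 0.49248
  l_12 = 0.28613
  l_13 = 0.20687
  l_14 = 0.15991
  l_15 = 0.10218
  l_16 = 0.07419
R₀ = Σ l_x mₓ:
  age 10: 0.68400 × 6 = 4.1040
  age 11: 0.49248 × 9 = 4.4323
  age 12: 0.28613 × 2 = 0.5723
  age 13: 0.20687 × 12 = 2.4824
  age 14: 0.15991 × 8 = 1.2793
  age 15: 0.10218 × 3 = 0.3065
  age 16: 0.07419 × 23 = 1.7064
R₀ = 4.1040 + 4.4323 + 0.5723 + 2.4824 + 1.2793 + 0.3065 + 1.7064 = 14.8832

14.88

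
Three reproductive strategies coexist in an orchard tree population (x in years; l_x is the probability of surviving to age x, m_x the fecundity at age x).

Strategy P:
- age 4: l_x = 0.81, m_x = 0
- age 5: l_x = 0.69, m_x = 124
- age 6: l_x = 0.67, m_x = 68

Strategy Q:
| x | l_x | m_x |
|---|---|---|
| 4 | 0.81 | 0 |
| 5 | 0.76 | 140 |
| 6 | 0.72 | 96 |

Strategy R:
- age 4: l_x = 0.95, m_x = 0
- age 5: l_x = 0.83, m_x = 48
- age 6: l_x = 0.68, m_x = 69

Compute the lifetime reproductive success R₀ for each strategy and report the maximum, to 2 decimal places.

Strategy P: R₀ = 0.81×0 + 0.69×124 + 0.67×68 = 131.1200
Strategy Q: R₀ = 0.81×0 + 0.76×140 + 0.72×96 = 175.5200
Strategy R: R₀ = 0.95×0 + 0.83×48 + 0.68×69 = 86.7600
Highest R₀: strategy Q with 175.5200.

175.52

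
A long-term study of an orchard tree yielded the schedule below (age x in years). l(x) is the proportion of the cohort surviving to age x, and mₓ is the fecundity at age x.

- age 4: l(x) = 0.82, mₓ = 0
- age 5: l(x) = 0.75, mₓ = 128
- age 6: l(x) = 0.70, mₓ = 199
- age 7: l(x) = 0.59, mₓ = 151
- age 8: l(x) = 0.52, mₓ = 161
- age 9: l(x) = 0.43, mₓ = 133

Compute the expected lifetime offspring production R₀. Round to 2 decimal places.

465.30

R₀ = Σ l(x) mₓ:
  age 4: 0.82 × 0 = 0.0000
  age 5: 0.75 × 128 = 96.0000
  age 6: 0.70 × 199 = 139.3000
  age 7: 0.59 × 151 = 89.0900
  age 8: 0.52 × 161 = 83.7200
  age 9: 0.43 × 133 = 57.1900
R₀ = 0.0000 + 96.0000 + 139.3000 + 89.0900 + 83.7200 + 57.1900 = 465.3000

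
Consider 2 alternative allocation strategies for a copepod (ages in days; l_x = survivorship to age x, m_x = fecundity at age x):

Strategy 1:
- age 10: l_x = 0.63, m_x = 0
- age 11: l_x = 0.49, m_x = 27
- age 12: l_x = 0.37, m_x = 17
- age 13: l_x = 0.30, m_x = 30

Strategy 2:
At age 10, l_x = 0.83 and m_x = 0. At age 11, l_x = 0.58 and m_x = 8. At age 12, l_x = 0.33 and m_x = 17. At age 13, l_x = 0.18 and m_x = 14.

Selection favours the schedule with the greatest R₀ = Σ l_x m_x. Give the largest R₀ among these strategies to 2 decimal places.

28.52

Strategy 1: R₀ = 0.63×0 + 0.49×27 + 0.37×17 + 0.30×30 = 28.5200
Strategy 2: R₀ = 0.83×0 + 0.58×8 + 0.33×17 + 0.18×14 = 12.7700
Highest R₀: strategy 1 with 28.5200.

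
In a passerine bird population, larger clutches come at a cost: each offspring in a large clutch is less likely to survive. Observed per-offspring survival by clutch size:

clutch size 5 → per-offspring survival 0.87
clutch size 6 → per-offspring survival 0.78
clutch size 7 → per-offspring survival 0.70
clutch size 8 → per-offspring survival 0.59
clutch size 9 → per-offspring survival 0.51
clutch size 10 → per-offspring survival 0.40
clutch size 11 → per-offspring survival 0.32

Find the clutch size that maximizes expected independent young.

7

Expected independent young = c × s(c):
  c=5: 5 × 0.87 = 4.350
  c=6: 6 × 0.78 = 4.680
  c=7: 7 × 0.70 = 4.900
  c=8: 8 × 0.59 = 4.720
  c=9: 9 × 0.51 = 4.590
  c=10: 10 × 0.40 = 4.000
  c=11: 11 × 0.32 = 3.520
Maximum at c = 7 (4.900 independent young).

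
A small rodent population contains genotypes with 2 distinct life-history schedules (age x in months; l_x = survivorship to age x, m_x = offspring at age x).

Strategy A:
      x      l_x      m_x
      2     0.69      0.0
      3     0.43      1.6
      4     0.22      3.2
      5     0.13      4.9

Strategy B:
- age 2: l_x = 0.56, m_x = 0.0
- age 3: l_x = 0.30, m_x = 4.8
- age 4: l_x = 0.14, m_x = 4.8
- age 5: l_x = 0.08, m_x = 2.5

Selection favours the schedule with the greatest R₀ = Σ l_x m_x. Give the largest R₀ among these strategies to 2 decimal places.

2.31

Strategy A: R₀ = 0.69×0.0 + 0.43×1.6 + 0.22×3.2 + 0.13×4.9 = 2.0290
Strategy B: R₀ = 0.56×0.0 + 0.30×4.8 + 0.14×4.8 + 0.08×2.5 = 2.3120
Highest R₀: strategy B with 2.3120.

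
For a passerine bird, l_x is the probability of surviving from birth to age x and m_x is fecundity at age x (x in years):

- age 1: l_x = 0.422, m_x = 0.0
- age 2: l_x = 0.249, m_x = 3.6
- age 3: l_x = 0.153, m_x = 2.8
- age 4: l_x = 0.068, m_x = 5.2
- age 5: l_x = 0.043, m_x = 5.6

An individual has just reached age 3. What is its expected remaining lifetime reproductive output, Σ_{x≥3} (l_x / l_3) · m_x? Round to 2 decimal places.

l_3 = 0.153. Conditional survival from age 3 to x is l_x / l_3.
  x=3: (0.153/0.153) × 2.8 = 2.8000
  x=4: (0.068/0.153) × 5.2 = 2.3111
  x=5: (0.043/0.153) × 5.6 = 1.5739
Sum = 2.8000 + 2.3111 + 1.5739 = 6.6850

6.68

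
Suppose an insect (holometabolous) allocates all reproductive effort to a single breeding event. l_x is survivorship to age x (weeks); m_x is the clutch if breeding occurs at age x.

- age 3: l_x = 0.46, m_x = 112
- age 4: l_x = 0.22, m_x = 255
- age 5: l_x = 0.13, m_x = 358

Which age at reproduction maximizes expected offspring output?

4

Expected offspring if breeding at age x = l_x × m_x:
  age 3: 0.46 × 112 = 51.520
  age 4: 0.22 × 255 = 56.100
  age 5: 0.13 × 358 = 46.540
Maximum at age 4 (56.100).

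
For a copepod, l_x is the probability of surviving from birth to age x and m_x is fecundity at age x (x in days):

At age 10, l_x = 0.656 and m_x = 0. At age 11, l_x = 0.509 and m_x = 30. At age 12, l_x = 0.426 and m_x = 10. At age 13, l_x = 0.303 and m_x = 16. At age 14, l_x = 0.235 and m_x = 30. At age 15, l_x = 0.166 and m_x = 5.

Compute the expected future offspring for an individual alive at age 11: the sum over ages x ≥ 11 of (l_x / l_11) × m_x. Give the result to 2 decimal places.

l_11 = 0.509. Conditional survival from age 11 to x is l_x / l_11.
  x=11: (0.509/0.509) × 30 = 30.0000
  x=12: (0.426/0.509) × 10 = 8.3694
  x=13: (0.303/0.509) × 16 = 9.5246
  x=14: (0.235/0.509) × 30 = 13.8507
  x=15: (0.166/0.509) × 5 = 1.6306
Sum = 30.0000 + 8.3694 + 9.5246 + 13.8507 + 1.6306 = 63.3752

63.38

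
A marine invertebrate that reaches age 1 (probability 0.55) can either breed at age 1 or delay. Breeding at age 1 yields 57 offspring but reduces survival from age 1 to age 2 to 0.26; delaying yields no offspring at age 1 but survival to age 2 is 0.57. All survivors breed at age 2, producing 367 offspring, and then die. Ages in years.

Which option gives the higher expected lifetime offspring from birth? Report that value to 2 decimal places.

115.05

breed at age 1: R₀ = 0.55 × (57 + 0.26 × 367) = 0.55 × 152.4200 = 83.8310
delay to age 2: R₀ = 0.55 × (0.57 × 367) = 0.55 × 209.1900 = 115.0545
Higher: delay to age 2 (115.0545).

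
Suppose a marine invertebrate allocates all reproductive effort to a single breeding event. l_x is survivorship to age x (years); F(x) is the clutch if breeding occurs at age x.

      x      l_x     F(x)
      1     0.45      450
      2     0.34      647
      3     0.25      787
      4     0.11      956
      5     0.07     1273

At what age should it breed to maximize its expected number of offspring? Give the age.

Expected offspring if breeding at age x = l_x × F(x):
  age 1: 0.45 × 450 = 202.500
  age 2: 0.34 × 647 = 219.980
  age 3: 0.25 × 787 = 196.750
  age 4: 0.11 × 956 = 105.160
  age 5: 0.07 × 1273 = 89.110
Maximum at age 2 (219.980).

2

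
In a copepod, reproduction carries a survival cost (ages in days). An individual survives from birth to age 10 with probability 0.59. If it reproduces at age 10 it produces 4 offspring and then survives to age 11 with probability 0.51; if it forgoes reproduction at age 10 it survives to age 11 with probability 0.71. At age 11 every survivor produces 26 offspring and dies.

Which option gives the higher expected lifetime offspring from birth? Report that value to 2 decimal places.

10.89

breed at age 10: R₀ = 0.59 × (4 + 0.51 × 26) = 0.59 × 17.2600 = 10.1834
delay to age 11: R₀ = 0.59 × (0.71 × 26) = 0.59 × 18.4600 = 10.8914
Higher: delay to age 11 (10.8914).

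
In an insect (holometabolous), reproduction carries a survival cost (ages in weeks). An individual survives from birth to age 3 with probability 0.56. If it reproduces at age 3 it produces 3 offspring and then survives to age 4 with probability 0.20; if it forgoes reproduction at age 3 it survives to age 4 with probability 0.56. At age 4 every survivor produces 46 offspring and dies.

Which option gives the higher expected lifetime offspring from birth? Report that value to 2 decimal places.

breed at age 3: R₀ = 0.56 × (3 + 0.20 × 46) = 0.56 × 12.2000 = 6.8320
delay to age 4: R₀ = 0.56 × (0.56 × 46) = 0.56 × 25.7600 = 14.4256
Higher: delay to age 4 (14.4256).

14.43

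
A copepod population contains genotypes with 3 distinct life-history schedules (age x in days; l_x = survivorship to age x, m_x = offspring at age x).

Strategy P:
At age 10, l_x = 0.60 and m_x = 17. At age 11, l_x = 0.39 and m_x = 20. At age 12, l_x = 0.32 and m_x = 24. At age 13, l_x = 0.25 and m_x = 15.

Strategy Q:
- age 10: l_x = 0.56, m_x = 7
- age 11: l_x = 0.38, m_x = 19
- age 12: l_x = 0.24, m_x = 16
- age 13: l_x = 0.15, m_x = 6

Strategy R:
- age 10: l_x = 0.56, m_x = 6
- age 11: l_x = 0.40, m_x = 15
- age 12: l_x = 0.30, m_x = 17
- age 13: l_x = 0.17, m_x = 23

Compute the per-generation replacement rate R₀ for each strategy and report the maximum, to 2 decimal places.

29.43

Strategy P: R₀ = 0.60×17 + 0.39×20 + 0.32×24 + 0.25×15 = 29.4300
Strategy Q: R₀ = 0.56×7 + 0.38×19 + 0.24×16 + 0.15×6 = 15.8800
Strategy R: R₀ = 0.56×6 + 0.40×15 + 0.30×17 + 0.17×23 = 18.3700
Highest R₀: strategy P with 29.4300.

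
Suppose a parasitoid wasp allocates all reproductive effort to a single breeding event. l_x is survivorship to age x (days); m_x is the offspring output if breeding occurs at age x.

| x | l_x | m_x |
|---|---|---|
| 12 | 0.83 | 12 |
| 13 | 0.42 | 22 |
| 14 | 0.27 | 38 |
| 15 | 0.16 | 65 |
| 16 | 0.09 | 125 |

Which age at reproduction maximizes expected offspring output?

Expected offspring if breeding at age x = l_x × m_x:
  age 12: 0.83 × 12 = 9.960
  age 13: 0.42 × 22 = 9.240
  age 14: 0.27 × 38 = 10.260
  age 15: 0.16 × 65 = 10.400
  age 16: 0.09 × 125 = 11.250
Maximum at age 16 (11.250).

16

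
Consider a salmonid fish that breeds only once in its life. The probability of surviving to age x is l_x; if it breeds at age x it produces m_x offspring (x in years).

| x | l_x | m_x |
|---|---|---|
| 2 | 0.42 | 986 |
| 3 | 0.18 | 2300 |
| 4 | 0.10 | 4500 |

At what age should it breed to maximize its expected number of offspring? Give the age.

4

Expected offspring if breeding at age x = l_x × m_x:
  age 2: 0.42 × 986 = 414.120
  age 3: 0.18 × 2300 = 414.000
  age 4: 0.10 × 4500 = 450.000
Maximum at age 4 (450.000).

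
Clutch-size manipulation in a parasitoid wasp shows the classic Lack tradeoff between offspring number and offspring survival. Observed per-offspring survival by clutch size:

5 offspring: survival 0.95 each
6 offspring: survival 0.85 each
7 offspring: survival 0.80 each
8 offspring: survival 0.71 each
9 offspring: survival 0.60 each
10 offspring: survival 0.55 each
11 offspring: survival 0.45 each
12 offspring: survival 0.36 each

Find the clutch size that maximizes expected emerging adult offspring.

Expected emerging adult offspring = c × s(c):
  c=5: 5 × 0.95 = 4.750
  c=6: 6 × 0.85 = 5.100
  c=7: 7 × 0.80 = 5.600
  c=8: 8 × 0.71 = 5.680
  c=9: 9 × 0.60 = 5.400
  c=10: 10 × 0.55 = 5.500
  c=11: 11 × 0.45 = 4.950
  c=12: 12 × 0.36 = 4.320
Maximum at c = 8 (5.680 emerging adult offspring).

8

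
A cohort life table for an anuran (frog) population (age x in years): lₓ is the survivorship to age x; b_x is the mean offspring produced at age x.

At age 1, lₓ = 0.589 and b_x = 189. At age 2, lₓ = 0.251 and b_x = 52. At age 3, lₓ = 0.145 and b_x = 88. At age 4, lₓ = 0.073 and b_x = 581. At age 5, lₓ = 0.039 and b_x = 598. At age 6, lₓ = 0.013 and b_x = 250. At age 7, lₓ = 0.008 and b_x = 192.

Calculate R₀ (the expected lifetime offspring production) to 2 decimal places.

R₀ = Σ lₓ b_x:
  age 1: 0.589 × 189 = 111.3210
  age 2: 0.251 × 52 = 13.0520
  age 3: 0.145 × 88 = 12.7600
  age 4: 0.073 × 581 = 42.4130
  age 5: 0.039 × 598 = 23.3220
  age 6: 0.013 × 250 = 3.2500
  age 7: 0.008 × 192 = 1.5360
R₀ = 111.3210 + 13.0520 + 12.7600 + 42.4130 + 23.3220 + 3.2500 + 1.5360 = 207.6540

207.65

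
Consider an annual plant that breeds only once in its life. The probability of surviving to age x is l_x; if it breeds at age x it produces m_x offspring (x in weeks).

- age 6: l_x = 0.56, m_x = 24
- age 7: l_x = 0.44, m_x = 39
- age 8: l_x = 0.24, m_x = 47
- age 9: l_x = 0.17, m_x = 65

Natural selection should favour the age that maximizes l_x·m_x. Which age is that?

7

Expected offspring if breeding at age x = l_x × m_x:
  age 6: 0.56 × 24 = 13.440
  age 7: 0.44 × 39 = 17.160
  age 8: 0.24 × 47 = 11.280
  age 9: 0.17 × 65 = 11.050
Maximum at age 7 (17.160).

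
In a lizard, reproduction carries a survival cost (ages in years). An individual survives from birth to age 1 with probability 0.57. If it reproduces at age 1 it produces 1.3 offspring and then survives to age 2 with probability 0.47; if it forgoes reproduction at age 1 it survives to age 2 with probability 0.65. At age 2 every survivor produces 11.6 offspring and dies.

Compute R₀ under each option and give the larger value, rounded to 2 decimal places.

4.30

breed at age 1: R₀ = 0.57 × (1.3 + 0.47 × 11.6) = 0.57 × 6.7520 = 3.8486
delay to age 2: R₀ = 0.57 × (0.65 × 11.6) = 0.57 × 7.5400 = 4.2978
Higher: delay to age 2 (4.2978).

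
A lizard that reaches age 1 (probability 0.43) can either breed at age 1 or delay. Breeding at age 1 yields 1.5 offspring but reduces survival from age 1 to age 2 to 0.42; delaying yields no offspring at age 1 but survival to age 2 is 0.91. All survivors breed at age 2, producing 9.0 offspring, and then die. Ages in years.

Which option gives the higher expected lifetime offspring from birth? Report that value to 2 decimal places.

breed at age 1: R₀ = 0.43 × (1.5 + 0.42 × 9.0) = 0.43 × 5.2800 = 2.2704
delay to age 2: R₀ = 0.43 × (0.91 × 9.0) = 0.43 × 8.1900 = 3.5217
Higher: delay to age 2 (3.5217).

3.52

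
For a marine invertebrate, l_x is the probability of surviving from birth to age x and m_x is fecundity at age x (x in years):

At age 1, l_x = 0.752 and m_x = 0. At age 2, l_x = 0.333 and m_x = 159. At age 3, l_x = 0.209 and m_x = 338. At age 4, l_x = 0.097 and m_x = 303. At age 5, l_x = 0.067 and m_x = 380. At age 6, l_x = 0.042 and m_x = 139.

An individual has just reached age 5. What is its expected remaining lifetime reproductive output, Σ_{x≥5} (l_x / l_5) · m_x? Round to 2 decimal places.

l_5 = 0.067. Conditional survival from age 5 to x is l_x / l_5.
  x=5: (0.067/0.067) × 380 = 380.0000
  x=6: (0.042/0.067) × 139 = 87.1343
Sum = 380.0000 + 87.1343 = 467.1343

467.13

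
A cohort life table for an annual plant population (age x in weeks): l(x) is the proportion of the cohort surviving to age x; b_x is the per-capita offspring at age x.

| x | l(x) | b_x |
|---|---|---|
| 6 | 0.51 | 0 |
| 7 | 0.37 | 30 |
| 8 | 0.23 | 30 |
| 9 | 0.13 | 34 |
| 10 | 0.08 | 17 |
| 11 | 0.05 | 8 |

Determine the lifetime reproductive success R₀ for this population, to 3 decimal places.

24.180

R₀ = Σ l(x) b_x:
  age 6: 0.51 × 0 = 0.0000
  age 7: 0.37 × 30 = 11.1000
  age 8: 0.23 × 30 = 6.9000
  age 9: 0.13 × 34 = 4.4200
  age 10: 0.08 × 17 = 1.3600
  age 11: 0.05 × 8 = 0.4000
R₀ = 0.0000 + 11.1000 + 6.9000 + 4.4200 + 1.3600 + 0.4000 = 24.1800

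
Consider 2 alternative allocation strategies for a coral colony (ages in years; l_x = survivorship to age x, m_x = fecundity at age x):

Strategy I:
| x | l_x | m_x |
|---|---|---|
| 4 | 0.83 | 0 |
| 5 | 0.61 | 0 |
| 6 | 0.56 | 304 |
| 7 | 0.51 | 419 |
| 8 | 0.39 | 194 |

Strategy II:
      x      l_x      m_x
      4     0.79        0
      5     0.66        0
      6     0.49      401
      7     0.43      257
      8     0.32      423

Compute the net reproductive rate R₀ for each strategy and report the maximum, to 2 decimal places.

459.59

Strategy I: R₀ = 0.83×0 + 0.61×0 + 0.56×304 + 0.51×419 + 0.39×194 = 459.5900
Strategy II: R₀ = 0.79×0 + 0.66×0 + 0.49×401 + 0.43×257 + 0.32×423 = 442.3600
Highest R₀: strategy I with 459.5900.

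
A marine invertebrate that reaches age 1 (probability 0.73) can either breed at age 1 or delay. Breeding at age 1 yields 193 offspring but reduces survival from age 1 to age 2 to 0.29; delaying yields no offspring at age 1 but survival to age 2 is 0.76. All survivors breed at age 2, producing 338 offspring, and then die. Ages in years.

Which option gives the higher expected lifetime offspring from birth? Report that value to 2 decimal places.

212.44

breed at age 1: R₀ = 0.73 × (193 + 0.29 × 338) = 0.73 × 291.0200 = 212.4446
delay to age 2: R₀ = 0.73 × (0.76 × 338) = 0.73 × 256.8800 = 187.5224
Higher: breed at age 1 (212.4446).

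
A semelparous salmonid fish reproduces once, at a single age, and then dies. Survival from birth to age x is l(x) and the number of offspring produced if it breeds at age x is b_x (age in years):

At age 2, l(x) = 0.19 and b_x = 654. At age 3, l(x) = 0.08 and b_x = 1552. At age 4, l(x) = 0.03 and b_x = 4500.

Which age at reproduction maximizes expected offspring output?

Expected offspring if breeding at age x = l(x) × b_x:
  age 2: 0.19 × 654 = 124.260
  age 3: 0.08 × 1552 = 124.160
  age 4: 0.03 × 4500 = 135.000
Maximum at age 4 (135.000).

4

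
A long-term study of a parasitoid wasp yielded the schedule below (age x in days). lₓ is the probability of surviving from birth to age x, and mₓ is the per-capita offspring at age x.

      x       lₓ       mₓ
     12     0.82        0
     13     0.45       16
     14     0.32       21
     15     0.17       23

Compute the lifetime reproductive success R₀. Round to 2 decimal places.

R₀ = Σ lₓ mₓ:
  age 12: 0.82 × 0 = 0.0000
  age 13: 0.45 × 16 = 7.2000
  age 14: 0.32 × 21 = 6.7200
  age 15: 0.17 × 23 = 3.9100
R₀ = 0.0000 + 7.2000 + 6.7200 + 3.9100 = 17.8300

17.83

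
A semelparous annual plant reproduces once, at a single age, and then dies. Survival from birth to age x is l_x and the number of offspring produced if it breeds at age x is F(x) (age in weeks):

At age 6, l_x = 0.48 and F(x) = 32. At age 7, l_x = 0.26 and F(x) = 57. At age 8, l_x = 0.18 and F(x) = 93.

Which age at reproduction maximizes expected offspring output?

8

Expected offspring if breeding at age x = l_x × F(x):
  age 6: 0.48 × 32 = 15.360
  age 7: 0.26 × 57 = 14.820
  age 8: 0.18 × 93 = 16.740
Maximum at age 8 (16.740).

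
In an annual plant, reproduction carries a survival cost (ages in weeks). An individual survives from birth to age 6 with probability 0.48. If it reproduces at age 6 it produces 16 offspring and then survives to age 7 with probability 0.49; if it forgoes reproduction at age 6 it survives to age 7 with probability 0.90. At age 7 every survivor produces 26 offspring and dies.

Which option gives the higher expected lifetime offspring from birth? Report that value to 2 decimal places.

breed at age 6: R₀ = 0.48 × (16 + 0.49 × 26) = 0.48 × 28.7400 = 13.7952
delay to age 7: R₀ = 0.48 × (0.90 × 26) = 0.48 × 23.4000 = 11.2320
Higher: breed at age 6 (13.7952).

13.80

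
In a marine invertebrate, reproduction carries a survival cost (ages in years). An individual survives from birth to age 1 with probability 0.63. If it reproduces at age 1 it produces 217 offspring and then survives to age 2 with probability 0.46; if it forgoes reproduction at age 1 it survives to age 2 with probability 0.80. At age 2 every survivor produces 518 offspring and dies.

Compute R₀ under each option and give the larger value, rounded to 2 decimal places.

breed at age 1: R₀ = 0.63 × (217 + 0.46 × 518) = 0.63 × 455.2800 = 286.8264
delay to age 2: R₀ = 0.63 × (0.80 × 518) = 0.63 × 414.4000 = 261.0720
Higher: breed at age 1 (286.8264).

286.83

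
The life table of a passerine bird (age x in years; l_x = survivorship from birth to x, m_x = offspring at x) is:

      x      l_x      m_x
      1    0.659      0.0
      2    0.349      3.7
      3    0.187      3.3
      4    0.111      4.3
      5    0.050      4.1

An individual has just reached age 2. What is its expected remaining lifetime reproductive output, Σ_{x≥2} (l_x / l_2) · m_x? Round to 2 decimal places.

l_2 = 0.349. Conditional survival from age 2 to x is l_x / l_2.
  x=2: (0.349/0.349) × 3.7 = 3.7000
  x=3: (0.187/0.349) × 3.3 = 1.7682
  x=4: (0.111/0.349) × 4.3 = 1.3676
  x=5: (0.050/0.349) × 4.1 = 0.5874
Sum = 3.7000 + 1.7682 + 1.3676 + 0.5874 = 7.4232

7.42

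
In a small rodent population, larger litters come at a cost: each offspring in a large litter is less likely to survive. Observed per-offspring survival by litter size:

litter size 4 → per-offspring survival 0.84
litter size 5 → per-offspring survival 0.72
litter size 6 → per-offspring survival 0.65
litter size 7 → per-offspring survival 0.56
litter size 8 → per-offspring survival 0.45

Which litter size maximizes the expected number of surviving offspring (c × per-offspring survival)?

7

Expected surviving offspring = c × s(c):
  c=4: 4 × 0.84 = 3.360
  c=5: 5 × 0.72 = 3.600
  c=6: 6 × 0.65 = 3.900
  c=7: 7 × 0.56 = 3.920
  c=8: 8 × 0.45 = 3.600
Maximum at c = 7 (3.920 surviving offspring).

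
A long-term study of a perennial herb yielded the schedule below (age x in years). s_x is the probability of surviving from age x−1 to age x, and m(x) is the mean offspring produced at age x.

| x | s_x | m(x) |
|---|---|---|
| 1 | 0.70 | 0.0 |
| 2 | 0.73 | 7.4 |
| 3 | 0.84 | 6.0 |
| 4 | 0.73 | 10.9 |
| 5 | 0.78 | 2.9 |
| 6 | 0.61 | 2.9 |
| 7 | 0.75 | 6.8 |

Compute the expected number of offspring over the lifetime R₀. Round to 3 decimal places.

Survivorship from birth: l_x = s_1·s_2·…·s_x.
  l_1 = 0.70000
  l_2 = 0.51100
  l_3 = 0.42924
  l_4 = 0.31335
  l_5 = 0.24441
  l_6 = 0.14909
  l_7 = 0.11182
R₀ = Σ l_x m(x):
  age 1: 0.70000 × 0.0 = 0.0000
  age 2: 0.51100 × 7.4 = 3.7814
  age 3: 0.42924 × 6.0 = 2.5754
  age 4: 0.31335 × 10.9 = 3.4155
  age 5: 0.24441 × 2.9 = 0.7088
  age 6: 0.14909 × 2.9 = 0.4324
  age 7: 0.11182 × 6.8 = 0.7604
R₀ = 0.0000 + 3.7814 + 2.5754 + 3.4155 + 0.7088 + 0.4324 + 0.7604 = 11.6739

11.674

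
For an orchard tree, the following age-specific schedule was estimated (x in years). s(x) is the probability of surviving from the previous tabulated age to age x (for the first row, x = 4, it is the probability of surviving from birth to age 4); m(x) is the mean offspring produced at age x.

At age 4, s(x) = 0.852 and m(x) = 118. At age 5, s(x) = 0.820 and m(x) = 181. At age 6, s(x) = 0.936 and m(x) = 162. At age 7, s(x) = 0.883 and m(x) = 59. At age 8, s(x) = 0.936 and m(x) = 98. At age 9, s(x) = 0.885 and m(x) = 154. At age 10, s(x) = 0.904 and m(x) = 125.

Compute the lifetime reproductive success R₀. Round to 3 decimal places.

547.668

Survivorship from birth: l_x = s_4·s_5·…·s_x.
  l_4 = 0.85200
  l_5 = 0.69864
  l_6 = 0.65393
  l_7 = 0.57742
  l_8 = 0.54046
  l_9 = 0.47831
  l_10 = 0.43239
R₀ = Σ l_x m(x):
  age 4: 0.85200 × 118 = 100.5360
  age 5: 0.69864 × 181 = 126.4538
  age 6: 0.65393 × 162 = 105.9367
  age 7: 0.57742 × 59 = 34.0678
  age 8: 0.54046 × 98 = 52.9651
  age 9: 0.47831 × 154 = 73.6597
  age 10: 0.43239 × 125 = 54.0487
R₀ = 100.5360 + 126.4538 + 105.9367 + 34.0678 + 52.9651 + 73.6597 + 54.0487 = 547.6679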